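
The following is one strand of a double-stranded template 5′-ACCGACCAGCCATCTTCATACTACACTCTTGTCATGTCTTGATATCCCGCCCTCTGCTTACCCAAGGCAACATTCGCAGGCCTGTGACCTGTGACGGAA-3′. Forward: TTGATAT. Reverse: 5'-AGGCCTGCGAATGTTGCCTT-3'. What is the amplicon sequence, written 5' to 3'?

Scanning the template, TTGATAT occurs at positions 39–45; this primer anneals to the bottom strand there with its 3' end pointing downstream.
Taking the reverse complement of AGGCCTGCGAATGTTGCCTT gives AAGGCAACATTCGCAGGCCT, found at positions 64–83 on the template; the primer anneals here to the top strand with its 3' end pointing upstream.
The product is the template from position 39 through 83 (45 bp).

5'-TTGATATCCCGCCCTCTGCTTACCCAAGGCAACATTCGCAGGCCT-3'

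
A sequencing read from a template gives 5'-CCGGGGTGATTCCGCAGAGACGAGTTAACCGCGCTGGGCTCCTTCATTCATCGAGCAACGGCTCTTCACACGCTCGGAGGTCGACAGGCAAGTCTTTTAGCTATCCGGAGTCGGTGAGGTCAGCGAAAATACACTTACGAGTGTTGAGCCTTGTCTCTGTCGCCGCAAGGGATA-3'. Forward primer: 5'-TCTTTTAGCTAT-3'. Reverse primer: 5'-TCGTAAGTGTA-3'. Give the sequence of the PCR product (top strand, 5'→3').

5'-TCTTTTAGCTATCCGGAGTCGGTGAGGTCAGCGAAAATACACTTACGA-3'

Scanning the template, TCTTTTAGCTAT occurs at positions 93–104; this primer anneals to the bottom strand there with its 3' end pointing downstream.
Reverse complement of the reverse primer: TACACTTACGA. This occurs on the top strand at positions 130–140.
The product is the template from position 93 through 140 (48 bp).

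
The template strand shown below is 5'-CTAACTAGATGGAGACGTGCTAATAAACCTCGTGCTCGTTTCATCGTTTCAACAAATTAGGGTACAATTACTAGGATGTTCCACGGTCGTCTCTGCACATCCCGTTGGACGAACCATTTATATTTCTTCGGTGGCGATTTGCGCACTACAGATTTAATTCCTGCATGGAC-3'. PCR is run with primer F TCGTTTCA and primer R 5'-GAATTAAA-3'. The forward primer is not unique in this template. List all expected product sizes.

125 bp, 117 bp

The forward primer TCGTTTCA matches the top strand at positions 36–43, 44–51.
The reverse primer's reverse complement is TTTAATTC, matching at positions 153–160.
Each forward site pairs with the reverse site to give a product ending at position 160: sizes 125, 117 bp.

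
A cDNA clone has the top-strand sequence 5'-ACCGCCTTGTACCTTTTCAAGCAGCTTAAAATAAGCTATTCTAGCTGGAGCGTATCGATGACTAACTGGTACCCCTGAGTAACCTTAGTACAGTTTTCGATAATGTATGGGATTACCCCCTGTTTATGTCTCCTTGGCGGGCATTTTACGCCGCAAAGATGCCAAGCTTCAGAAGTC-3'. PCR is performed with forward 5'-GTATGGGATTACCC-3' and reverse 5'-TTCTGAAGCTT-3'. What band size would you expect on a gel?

The forward primer matches the template at positions 105–118.
Taking the reverse complement of TTCTGAAGCTT gives AAGCTTCAGAA, found at positions 164–174 on the template; the primer anneals here to the top strand with its 3' end pointing upstream.
Product length = (reverse-primer end) − (forward-primer start) + 1 = 174 − 105 + 1 = 70 bp.

70 bp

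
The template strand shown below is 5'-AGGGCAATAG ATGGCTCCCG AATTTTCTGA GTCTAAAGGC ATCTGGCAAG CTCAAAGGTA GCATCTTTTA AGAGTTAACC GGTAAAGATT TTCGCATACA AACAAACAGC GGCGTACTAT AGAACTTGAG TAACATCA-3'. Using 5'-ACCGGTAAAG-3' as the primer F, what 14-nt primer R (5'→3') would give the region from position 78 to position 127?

The product's 3' end on the top strand is position 127.
The reverse primer anneals to the top strand over positions 114–127, i.e. to GTACTATAGAACTT.
Its sequence written 5'→3' is the reverse complement: AAGTTCTATAGTAC.

5'-AAGTTCTATAGTAC-3'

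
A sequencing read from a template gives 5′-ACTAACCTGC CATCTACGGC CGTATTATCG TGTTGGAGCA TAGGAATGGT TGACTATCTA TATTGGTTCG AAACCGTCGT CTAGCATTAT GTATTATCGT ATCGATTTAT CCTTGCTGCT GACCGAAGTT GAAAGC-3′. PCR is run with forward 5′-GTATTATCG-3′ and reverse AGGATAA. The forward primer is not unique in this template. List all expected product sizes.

The forward primer GTATTATCG matches the top strand at positions 22–30, 91–99.
The reverse primer's reverse complement is TTATCCT, matching at positions 107–113.
Each forward site pairs with the reverse site to give a product ending at position 113: sizes 92, 23 bp.

92 bp, 23 bp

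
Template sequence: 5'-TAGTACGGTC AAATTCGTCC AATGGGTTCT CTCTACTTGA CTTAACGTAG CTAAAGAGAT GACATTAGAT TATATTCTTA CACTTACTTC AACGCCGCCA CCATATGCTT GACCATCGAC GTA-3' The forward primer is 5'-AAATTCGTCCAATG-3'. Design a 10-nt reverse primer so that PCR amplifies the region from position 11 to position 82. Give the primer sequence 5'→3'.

The product's 3' end on the top strand is position 82.
The reverse primer anneals to the top strand over positions 73–82, i.e. to TATTCTTACA.
Its sequence written 5'→3' is the reverse complement: TGTAAGAATA.

5'-TGTAAGAATA-3'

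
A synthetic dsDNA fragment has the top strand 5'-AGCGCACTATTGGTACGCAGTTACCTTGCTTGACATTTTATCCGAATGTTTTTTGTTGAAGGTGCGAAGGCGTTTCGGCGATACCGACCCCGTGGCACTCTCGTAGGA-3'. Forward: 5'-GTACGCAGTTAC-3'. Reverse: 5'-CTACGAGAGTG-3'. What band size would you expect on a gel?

94 bp

The forward primer matches the template at positions 13–24.
The reverse primer's reverse complement is CACTCTCGTAG, which matches the template at positions 96–106.
Amplicon spans positions 13–106: 94 bp.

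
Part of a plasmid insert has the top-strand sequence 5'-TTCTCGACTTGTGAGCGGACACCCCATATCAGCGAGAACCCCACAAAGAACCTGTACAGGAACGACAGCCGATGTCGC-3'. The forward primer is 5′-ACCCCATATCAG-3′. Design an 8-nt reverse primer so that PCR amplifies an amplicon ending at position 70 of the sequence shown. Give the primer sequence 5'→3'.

5'-GGCTGTCG-3'

The forward primer binds at positions 21–32; the product's 3' end on the top strand is position 70.
The reverse primer anneals to the top strand over positions 63–70, i.e. to CGACAGCC.
Its sequence written 5'→3' is the reverse complement: GGCTGTCG.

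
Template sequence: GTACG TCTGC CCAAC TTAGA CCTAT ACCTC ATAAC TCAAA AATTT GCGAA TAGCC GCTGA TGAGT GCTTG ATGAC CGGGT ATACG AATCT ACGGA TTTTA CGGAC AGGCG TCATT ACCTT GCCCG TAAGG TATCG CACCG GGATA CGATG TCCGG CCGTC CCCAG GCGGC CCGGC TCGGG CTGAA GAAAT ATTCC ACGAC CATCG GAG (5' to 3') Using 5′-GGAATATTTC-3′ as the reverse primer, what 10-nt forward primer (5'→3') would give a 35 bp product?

The reverse primer's reverse complement GAAATATTCC matches the template at positions 186–195, so the product ends at position 195.
A 35 bp product then starts at position 195 − 35 + 1 = 161.
The forward primer is identical to the top strand there: CCCAGGCGGC.

5'-CCCAGGCGGC-3'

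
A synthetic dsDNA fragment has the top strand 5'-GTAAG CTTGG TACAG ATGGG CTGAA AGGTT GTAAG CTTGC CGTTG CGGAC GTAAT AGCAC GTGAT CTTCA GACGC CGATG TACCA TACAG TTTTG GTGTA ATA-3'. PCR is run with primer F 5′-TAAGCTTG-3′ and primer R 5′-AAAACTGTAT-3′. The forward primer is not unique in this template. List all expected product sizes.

The forward primer TAAGCTTG matches the top strand at positions 2–9, 32–39.
The reverse primer's reverse complement is ATACAGTTTT, matching at positions 85–94.
Each forward site pairs with the reverse site to give a product ending at position 94: sizes 93, 63 bp.

93 bp, 63 bp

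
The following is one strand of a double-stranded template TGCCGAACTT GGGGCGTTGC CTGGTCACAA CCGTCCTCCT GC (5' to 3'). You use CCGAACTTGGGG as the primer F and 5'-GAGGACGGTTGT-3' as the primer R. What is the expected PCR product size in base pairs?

Forward primer CCGAACTTGGGG is found on the top strand at positions 3–14.
Reverse complement of the reverse primer: ACAACCGTCCTC. This occurs on the top strand at positions 27–38.
Amplicon spans positions 3–38: 36 bp.

36 bp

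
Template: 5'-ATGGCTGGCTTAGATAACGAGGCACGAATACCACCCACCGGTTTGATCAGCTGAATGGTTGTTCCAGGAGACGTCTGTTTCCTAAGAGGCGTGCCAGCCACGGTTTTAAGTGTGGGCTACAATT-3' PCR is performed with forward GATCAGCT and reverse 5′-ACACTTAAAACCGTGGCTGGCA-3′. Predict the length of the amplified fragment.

Scanning the template, GATCAGCT occurs at positions 45–52; this primer anneals to the bottom strand there with its 3' end pointing downstream.
Reverse complement of the reverse primer: TGCCAGCCACGGTTTTAAGTGT. This occurs on the top strand at positions 92–113.
Product length = (reverse-primer end) − (forward-primer start) + 1 = 113 − 45 + 1 = 69 bp.

69 bp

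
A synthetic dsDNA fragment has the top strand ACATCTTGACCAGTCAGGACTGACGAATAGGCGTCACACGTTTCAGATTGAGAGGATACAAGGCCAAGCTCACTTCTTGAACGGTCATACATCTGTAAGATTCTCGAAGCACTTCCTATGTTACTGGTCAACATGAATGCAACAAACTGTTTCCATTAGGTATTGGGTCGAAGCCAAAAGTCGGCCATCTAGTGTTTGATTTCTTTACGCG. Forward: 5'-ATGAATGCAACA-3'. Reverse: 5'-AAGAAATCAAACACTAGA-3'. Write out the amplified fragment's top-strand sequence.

The forward primer matches the template at positions 133–144.
Reverse complement of the reverse primer: TCTAGTGTTTGATTTCTT. This occurs on the top strand at positions 188–205.
The product is the template from position 133 through 205 (73 bp).

5'-ATGAATGCAACAAACTGTTTCCATTAGGTATTGGGTCGAAGCCAAAAGTCGGCCATCTAGTGTTTGATTTCTT-3'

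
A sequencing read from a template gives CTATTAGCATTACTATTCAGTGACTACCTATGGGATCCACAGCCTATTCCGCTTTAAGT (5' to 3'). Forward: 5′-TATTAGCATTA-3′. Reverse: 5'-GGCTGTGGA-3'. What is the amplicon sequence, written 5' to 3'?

The forward primer matches the template at positions 2–12.
Reverse complement of the reverse primer: TCCACAGCC. This occurs on the top strand at positions 36–44.
The product is the template from position 2 through 44 (43 bp).

5'-TATTAGCATTACTATTCAGTGACTACCTATGGGATCCACAGCC-3'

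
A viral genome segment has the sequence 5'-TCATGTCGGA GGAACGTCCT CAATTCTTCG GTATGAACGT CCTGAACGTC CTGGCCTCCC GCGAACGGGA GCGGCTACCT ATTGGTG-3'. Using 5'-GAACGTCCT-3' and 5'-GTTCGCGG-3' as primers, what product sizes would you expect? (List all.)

55 bp, 32 bp, 23 bp

The forward primer GAACGTCCT matches the top strand at positions 12–20, 35–43, 44–52.
The reverse primer's reverse complement is CCGCGAAC, matching at positions 59–66.
Each forward site pairs with the reverse site to give a product ending at position 66: sizes 55, 32, 23 bp.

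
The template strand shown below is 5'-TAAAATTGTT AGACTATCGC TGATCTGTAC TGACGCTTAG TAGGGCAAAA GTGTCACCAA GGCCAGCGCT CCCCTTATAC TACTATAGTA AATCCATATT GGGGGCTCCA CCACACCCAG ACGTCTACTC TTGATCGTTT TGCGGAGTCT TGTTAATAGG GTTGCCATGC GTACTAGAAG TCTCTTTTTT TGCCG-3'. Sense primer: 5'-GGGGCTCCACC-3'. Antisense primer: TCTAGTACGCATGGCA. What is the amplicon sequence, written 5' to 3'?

5'-GGGGCTCCACCACACCCAGACGTCTACTCTTGATCGTTTTGCGGAGTCTTGTTAATAGGGTTGCCATGCGTACTAGA-3'

The forward primer matches the template at positions 102–112.
Reverse complement of the reverse primer: TGCCATGCGTACTAGA. This occurs on the top strand at positions 163–178.
The product is the template from position 102 through 178 (77 bp).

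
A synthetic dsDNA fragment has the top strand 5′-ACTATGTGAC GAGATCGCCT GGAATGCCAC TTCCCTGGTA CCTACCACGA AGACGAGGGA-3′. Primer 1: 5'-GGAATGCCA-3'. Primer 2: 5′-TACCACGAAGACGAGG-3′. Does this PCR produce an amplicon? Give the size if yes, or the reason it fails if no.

No product — both primers anneal to the same strand and extend in the same direction.

Primer 1 (GGAATGCCA) matches the top strand at positions 21–29 (3' end points downstream).
Primer 2 (TACCACGAAGACGAGG) also matches the top strand directly, at positions 43–58 — its reverse complement CCTCGTCTTCGTGGTA is not present.
Both primers anneal to the bottom strand with 3' ends pointing the same way, so neither can prime synthesis back toward the other.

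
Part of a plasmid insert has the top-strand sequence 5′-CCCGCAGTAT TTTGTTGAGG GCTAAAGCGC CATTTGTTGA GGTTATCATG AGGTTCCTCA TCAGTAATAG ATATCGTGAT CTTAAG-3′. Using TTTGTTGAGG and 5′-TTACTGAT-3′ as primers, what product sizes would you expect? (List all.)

The forward primer TTTGTTGAGG matches the top strand at positions 11–20, 33–42.
The reverse primer's reverse complement is ATCAGTAA, matching at positions 60–67.
Each forward site pairs with the reverse site to give a product ending at position 67: sizes 57, 35 bp.

57 bp, 35 bp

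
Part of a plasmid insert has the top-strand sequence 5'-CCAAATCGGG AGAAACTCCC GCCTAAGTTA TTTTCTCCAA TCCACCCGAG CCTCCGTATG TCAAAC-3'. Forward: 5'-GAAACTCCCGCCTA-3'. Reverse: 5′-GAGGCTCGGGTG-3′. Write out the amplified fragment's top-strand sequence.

Forward primer GAAACTCCCGCCTA is found on the top strand at positions 12–25.
The reverse primer's reverse complement is CACCCGAGCCTC, which matches the template at positions 43–54.
The product is the template from position 12 through 54 (43 bp).

5'-GAAACTCCCGCCTAAGTTATTTTCTCCAATCCACCCGAGCCTC-3'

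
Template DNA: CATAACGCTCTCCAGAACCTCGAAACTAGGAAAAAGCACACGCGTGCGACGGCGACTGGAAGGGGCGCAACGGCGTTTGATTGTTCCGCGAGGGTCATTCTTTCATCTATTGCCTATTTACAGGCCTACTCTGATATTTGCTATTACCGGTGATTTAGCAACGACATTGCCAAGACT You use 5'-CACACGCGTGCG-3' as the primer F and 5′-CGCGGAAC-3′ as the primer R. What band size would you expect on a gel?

54 bp

The forward primer matches the template at positions 37–48.
Reverse complement of the reverse primer: GTTCCGCG. This occurs on the top strand at positions 83–90.
Amplicon spans positions 37–90: 54 bp.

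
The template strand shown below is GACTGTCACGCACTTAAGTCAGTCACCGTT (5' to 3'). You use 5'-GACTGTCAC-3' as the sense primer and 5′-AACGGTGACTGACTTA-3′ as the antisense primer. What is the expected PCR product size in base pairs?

30 bp

Forward primer GACTGTCAC is found on the top strand at positions 1–9.
The reverse primer's reverse complement is TAAGTCAGTCACCGTT, which matches the template at positions 15–30.
Product length = (reverse-primer end) − (forward-primer start) + 1 = 30 − 1 + 1 = 30 bp.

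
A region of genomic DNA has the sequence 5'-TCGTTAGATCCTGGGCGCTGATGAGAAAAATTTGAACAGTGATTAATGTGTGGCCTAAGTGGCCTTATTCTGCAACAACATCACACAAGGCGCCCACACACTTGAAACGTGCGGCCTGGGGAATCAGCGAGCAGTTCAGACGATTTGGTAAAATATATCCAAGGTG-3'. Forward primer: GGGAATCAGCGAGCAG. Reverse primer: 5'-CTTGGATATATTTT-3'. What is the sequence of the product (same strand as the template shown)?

5'-GGGAATCAGCGAGCAGTTCAGACGATTTGGTAAAATATATCCAAG-3'

Forward primer GGGAATCAGCGAGCAG is found on the top strand at positions 119–134.
The reverse primer's reverse complement is AAAATATATCCAAG, which matches the template at positions 150–163.
The product is the template from position 119 through 163 (45 bp).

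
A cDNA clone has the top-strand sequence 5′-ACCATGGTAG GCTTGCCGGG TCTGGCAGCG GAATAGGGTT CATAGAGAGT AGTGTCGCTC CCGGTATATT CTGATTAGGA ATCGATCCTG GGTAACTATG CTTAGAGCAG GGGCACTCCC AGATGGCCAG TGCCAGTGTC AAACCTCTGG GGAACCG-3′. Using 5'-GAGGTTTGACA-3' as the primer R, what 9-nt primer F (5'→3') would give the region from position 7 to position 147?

The reverse primer's reverse complement TGTCAAACCTC matches the template at positions 137–147; the product starts at position 7.
The forward primer is identical to the top strand over positions 7–15: GTAGGCTTG.

5'-GTAGGCTTG-3'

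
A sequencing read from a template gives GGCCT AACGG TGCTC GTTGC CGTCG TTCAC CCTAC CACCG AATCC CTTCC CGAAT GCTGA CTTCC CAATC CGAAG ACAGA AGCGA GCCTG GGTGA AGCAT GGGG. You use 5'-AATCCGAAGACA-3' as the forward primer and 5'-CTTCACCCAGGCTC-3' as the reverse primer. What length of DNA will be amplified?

31 bp

Forward primer AATCCGAAGACA is found on the top strand at positions 67–78.
The reverse primer's reverse complement is GAGCCTGGGTGAAG, which matches the template at positions 84–97.
Amplicon spans positions 67–97: 31 bp.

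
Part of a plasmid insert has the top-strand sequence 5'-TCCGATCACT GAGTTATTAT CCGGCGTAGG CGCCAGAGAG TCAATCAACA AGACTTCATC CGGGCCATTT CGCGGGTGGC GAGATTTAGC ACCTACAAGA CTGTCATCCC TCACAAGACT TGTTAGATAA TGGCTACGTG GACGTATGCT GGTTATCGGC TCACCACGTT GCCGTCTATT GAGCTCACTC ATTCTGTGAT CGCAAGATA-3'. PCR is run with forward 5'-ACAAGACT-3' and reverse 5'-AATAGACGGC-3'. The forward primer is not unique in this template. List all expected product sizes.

133 bp, 86 bp, 68 bp

The forward primer ACAAGACT matches the top strand at positions 48–55, 95–102, 113–120.
The reverse primer's reverse complement is GCCGTCTATT, matching at positions 171–180.
Each forward site pairs with the reverse site to give a product ending at position 180: sizes 133, 86, 68 bp.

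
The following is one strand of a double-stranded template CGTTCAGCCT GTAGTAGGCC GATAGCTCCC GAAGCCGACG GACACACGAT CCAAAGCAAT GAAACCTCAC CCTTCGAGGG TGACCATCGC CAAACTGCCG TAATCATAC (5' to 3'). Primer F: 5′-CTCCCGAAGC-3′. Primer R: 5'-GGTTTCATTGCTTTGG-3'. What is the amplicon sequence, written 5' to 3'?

5'-CTCCCGAAGCCGACGGACACACGATCCAAAGCAATGAAACC-3'

Scanning the template, CTCCCGAAGC occurs at positions 26–35; this primer anneals to the bottom strand there with its 3' end pointing downstream.
Reverse complement of the reverse primer: CCAAAGCAATGAAACC. This occurs on the top strand at positions 51–66.
The product is the template from position 26 through 66 (41 bp).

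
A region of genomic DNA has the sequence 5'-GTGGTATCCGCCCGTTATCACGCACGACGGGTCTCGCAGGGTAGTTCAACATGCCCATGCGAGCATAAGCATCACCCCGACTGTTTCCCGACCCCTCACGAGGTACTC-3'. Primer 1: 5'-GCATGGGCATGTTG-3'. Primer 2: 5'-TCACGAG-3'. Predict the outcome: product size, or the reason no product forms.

Primer 1 (GCATGGGCATGTTG) has reverse complement CAACATGCCCATGC, which matches the top strand at positions 47–60; primer 1 anneals to the top strand there with its 3' end pointing upstream toward position 47.
Primer 2 (TCACGAG) matches the top strand directly at positions 96–102; it anneals to the bottom strand with its 3' end pointing downstream toward position 102.
The 3' ends diverge (primer 1 extends toward position 1, primer 2 toward position 108), so the primers never converge on a shared product.

No product — the primers' 3' ends point away from each other.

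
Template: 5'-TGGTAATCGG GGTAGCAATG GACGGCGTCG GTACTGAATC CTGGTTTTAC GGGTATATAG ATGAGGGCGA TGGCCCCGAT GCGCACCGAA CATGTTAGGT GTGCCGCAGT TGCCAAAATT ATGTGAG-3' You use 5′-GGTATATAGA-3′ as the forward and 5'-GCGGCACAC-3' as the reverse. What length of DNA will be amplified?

Forward primer GGTATATAGA is found on the top strand at positions 52–61.
The reverse primer's reverse complement is GTGTGCCGC, which matches the template at positions 99–107.
Product length = (reverse-primer end) − (forward-primer start) + 1 = 107 − 52 + 1 = 56 bp.

56 bp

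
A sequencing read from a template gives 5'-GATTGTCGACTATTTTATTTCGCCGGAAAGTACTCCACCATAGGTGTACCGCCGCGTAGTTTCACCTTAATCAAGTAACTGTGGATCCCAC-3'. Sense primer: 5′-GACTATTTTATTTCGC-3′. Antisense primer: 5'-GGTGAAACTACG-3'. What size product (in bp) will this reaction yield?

59 bp

Scanning the template, GACTATTTTATTTCGC occurs at positions 8–23; this primer anneals to the bottom strand there with its 3' end pointing downstream.
Reverse complement of the reverse primer: CGTAGTTTCACC. This occurs on the top strand at positions 55–66.
The product runs from position 8 to position 66, so its length is 66 − 8 + 1 = 59 bp.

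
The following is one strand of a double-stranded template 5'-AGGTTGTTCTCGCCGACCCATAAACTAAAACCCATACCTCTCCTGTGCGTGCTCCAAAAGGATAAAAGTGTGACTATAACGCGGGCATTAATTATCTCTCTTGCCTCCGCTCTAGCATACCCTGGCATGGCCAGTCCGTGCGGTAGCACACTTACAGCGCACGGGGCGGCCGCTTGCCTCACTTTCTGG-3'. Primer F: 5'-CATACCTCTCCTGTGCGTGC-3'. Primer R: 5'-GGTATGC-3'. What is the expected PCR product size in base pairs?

89 bp

Forward primer CATACCTCTCCTGTGCGTGC is found on the top strand at positions 33–52.
Reverse complement of the reverse primer: GCATACC. This occurs on the top strand at positions 115–121.
Amplicon spans positions 33–121: 89 bp.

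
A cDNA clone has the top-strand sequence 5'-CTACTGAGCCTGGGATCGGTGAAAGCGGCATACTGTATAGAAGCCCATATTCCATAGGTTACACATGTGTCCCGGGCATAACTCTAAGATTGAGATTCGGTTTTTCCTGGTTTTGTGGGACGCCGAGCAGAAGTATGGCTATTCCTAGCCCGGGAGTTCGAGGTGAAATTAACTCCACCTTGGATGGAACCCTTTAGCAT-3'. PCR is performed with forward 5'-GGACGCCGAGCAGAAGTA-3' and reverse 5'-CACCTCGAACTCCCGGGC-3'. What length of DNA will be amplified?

48 bp

Scanning the template, GGACGCCGAGCAGAAGTA occurs at positions 118–135; this primer anneals to the bottom strand there with its 3' end pointing downstream.
Taking the reverse complement of CACCTCGAACTCCCGGGC gives GCCCGGGAGTTCGAGGTG, found at positions 148–165 on the template; the primer anneals here to the top strand with its 3' end pointing upstream.
The product runs from position 118 to position 165, so its length is 165 − 118 + 1 = 48 bp.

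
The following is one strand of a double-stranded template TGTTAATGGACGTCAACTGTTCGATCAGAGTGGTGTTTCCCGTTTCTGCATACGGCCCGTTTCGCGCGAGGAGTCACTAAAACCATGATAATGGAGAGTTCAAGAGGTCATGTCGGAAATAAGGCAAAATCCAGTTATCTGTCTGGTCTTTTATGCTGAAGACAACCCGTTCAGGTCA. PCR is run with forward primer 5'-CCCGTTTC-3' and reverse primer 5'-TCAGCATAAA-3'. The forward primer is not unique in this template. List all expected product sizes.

The forward primer CCCGTTTC matches the top strand at positions 39–46, 56–63.
The reverse primer's reverse complement is TTTATGCTGA, matching at positions 150–159.
Each forward site pairs with the reverse site to give a product ending at position 159: sizes 121, 104 bp.

121 bp, 104 bp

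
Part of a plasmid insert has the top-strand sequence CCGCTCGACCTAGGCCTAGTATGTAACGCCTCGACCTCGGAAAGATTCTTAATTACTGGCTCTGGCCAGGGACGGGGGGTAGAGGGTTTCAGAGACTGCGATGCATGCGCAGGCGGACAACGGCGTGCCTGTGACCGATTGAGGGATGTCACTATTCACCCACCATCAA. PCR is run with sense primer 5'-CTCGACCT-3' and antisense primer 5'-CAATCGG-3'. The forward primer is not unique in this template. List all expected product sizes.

The forward primer CTCGACCT matches the top strand at positions 4–11, 30–37.
The reverse primer's reverse complement is CCGATTG, matching at positions 135–141.
Each forward site pairs with the reverse site to give a product ending at position 141: sizes 138, 112 bp.

138 bp, 112 bp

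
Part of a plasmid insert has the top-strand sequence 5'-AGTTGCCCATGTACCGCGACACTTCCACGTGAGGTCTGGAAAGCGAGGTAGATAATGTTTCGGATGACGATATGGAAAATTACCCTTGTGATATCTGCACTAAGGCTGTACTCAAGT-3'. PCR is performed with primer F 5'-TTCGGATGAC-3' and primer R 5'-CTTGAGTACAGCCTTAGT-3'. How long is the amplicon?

Forward primer TTCGGATGAC is found on the top strand at positions 59–68.
Taking the reverse complement of CTTGAGTACAGCCTTAGT gives ACTAAGGCTGTACTCAAG, found at positions 99–116 on the template; the primer anneals here to the top strand with its 3' end pointing upstream.
The product runs from position 59 to position 116, so its length is 116 − 59 + 1 = 58 bp.

58 bp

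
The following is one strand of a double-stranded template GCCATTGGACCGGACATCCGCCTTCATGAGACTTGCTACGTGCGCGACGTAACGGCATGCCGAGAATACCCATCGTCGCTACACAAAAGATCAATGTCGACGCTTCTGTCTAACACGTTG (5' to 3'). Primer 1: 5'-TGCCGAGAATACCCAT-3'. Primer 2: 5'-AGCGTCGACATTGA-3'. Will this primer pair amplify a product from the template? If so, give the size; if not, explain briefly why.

Yes — a 47 bp product.

Primer 1 (TGCCGAGAATACCCAT) matches the top strand at positions 58–73; it acts as a forward primer.
Primer 2's reverse complement is TCAATGTCGACGCT, matching the top strand at positions 91–104; it acts as a reverse primer.
The 3' ends face each other across positions 58–104, giving a 47 bp product.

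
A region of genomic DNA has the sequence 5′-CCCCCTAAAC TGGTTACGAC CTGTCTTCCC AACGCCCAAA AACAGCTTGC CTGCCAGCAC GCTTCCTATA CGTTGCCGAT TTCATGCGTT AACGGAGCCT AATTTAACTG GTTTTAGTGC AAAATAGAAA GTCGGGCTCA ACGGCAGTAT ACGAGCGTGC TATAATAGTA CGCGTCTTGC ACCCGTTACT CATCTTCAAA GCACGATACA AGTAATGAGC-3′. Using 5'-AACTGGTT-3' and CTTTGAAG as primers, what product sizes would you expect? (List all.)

194 bp, 96 bp

The forward primer AACTGGTT matches the top strand at positions 8–15, 106–113.
The reverse primer's reverse complement is CTTCAAAG, matching at positions 194–201.
Each forward site pairs with the reverse site to give a product ending at position 201: sizes 194, 96 bp.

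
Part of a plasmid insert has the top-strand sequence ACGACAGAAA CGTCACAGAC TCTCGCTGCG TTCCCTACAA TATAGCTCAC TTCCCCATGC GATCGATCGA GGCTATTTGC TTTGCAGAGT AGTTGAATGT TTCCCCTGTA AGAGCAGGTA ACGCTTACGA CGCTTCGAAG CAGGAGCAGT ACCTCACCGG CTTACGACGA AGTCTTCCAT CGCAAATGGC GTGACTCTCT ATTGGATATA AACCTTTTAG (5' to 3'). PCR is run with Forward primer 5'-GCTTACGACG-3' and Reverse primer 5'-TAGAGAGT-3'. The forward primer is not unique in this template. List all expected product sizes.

79 bp, 42 bp

The forward primer GCTTACGACG matches the top strand at positions 123–132, 160–169.
The reverse primer's reverse complement is ACTCTCTA, matching at positions 194–201.
Each forward site pairs with the reverse site to give a product ending at position 201: sizes 79, 42 bp.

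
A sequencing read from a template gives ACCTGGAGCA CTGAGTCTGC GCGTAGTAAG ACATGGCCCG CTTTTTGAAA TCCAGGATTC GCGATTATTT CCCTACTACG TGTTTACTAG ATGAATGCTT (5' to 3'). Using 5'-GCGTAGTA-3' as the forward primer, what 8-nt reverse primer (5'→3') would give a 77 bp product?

5'-CATTCATC-3'

The forward primer binds at positions 21–28, so a 77 bp product ends at position 21 + 77 − 1 = 97.
The reverse primer anneals to the top strand over positions 90–97, i.e. to GATGAATG.
Its sequence written 5'→3' is the reverse complement: CATTCATC.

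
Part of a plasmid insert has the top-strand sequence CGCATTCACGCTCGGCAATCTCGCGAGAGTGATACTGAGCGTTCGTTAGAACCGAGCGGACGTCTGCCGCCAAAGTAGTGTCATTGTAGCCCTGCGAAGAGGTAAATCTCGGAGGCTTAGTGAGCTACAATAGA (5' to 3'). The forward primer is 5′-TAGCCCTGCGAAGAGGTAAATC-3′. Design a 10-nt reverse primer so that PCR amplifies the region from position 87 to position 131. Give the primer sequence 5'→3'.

The product's 3' end on the top strand is position 131.
The reverse primer anneals to the top strand over positions 122–131, i.e. to GAGCTACAAT.
Its sequence written 5'→3' is the reverse complement: ATTGTAGCTC.

5'-ATTGTAGCTC-3'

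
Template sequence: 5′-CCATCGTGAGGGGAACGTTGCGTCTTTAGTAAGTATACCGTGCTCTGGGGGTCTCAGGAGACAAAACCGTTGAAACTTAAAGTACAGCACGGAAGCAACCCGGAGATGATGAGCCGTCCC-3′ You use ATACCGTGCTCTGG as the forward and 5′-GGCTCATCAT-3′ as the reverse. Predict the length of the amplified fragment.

81 bp

The forward primer matches the template at positions 35–48.
The reverse primer's reverse complement is ATGATGAGCC, which matches the template at positions 106–115.
Product length = (reverse-primer end) − (forward-primer start) + 1 = 115 − 35 + 1 = 81 bp.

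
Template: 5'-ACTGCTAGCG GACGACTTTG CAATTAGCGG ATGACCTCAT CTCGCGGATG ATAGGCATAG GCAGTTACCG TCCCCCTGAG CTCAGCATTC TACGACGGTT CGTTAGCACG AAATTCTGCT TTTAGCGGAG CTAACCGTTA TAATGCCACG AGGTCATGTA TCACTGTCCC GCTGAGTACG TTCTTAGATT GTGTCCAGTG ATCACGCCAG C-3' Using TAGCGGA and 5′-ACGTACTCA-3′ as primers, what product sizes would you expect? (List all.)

The forward primer TAGCGGA matches the top strand at positions 6–12, 25–31, 123–129.
The reverse primer's reverse complement is TGAGTACGT, matching at positions 173–181.
Each forward site pairs with the reverse site to give a product ending at position 181: sizes 176, 157, 59 bp.

176 bp, 157 bp, 59 bp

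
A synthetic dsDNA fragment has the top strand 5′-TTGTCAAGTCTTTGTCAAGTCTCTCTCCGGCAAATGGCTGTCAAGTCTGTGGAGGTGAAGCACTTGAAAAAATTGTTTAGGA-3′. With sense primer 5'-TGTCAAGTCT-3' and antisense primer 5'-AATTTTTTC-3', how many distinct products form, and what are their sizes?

The forward primer TGTCAAGTCT matches the top strand at positions 2–11, 13–22, 39–48.
The reverse primer's reverse complement is GAAAAAATT, matching at positions 66–74.
Each forward site pairs with the reverse site to give a product ending at position 74: sizes 73, 62, 36 bp.

Three products: 73 bp, 62 bp, 36 bp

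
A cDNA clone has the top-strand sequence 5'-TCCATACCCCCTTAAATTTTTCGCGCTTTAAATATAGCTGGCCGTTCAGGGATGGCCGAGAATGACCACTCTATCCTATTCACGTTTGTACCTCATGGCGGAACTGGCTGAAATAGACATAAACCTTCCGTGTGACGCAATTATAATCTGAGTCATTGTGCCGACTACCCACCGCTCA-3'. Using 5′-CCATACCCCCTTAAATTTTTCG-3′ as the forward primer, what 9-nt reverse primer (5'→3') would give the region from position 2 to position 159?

The product's 3' end on the top strand is position 159.
The reverse primer anneals to the top strand over positions 151–159, i.e. to AGTCATTGT.
Its sequence written 5'→3' is the reverse complement: ACAATGACT.

5'-ACAATGACT-3'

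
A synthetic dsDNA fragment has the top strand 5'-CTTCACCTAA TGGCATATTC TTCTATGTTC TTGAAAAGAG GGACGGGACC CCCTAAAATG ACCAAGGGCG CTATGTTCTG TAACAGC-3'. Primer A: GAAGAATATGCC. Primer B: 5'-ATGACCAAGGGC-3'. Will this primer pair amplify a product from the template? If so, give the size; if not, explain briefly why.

Primer A (GAAGAATATGCC) has reverse complement GGCATATTCTTC, which matches the top strand at positions 12–23; primer A anneals to the top strand there with its 3' end pointing upstream toward position 12.
Primer B (ATGACCAAGGGC) matches the top strand directly at positions 58–69; it anneals to the bottom strand with its 3' end pointing downstream toward position 69.
The 3' ends diverge (primer A extends toward position 1, primer B toward position 87), so the primers never converge on a shared product.

No product — the primers' 3' ends point away from each other.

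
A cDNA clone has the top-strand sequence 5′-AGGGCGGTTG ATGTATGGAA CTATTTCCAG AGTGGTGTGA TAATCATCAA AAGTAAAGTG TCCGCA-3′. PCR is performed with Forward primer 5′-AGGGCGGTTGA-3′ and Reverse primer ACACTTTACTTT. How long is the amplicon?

61 bp

Scanning the template, AGGGCGGTTGA occurs at positions 1–11; this primer anneals to the bottom strand there with its 3' end pointing downstream.
The reverse primer's reverse complement is AAAGTAAAGTGT, which matches the template at positions 50–61.
Amplicon spans positions 1–61: 61 bp.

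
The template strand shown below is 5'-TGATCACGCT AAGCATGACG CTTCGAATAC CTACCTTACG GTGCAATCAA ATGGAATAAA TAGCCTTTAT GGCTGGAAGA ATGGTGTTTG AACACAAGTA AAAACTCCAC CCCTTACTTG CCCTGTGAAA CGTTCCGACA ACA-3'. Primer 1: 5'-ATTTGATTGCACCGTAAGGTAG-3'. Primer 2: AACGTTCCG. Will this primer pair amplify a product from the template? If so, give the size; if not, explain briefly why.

Primer 1 (ATTTGATTGCACCGTAAGGTAG) has reverse complement CTACCTTACGGTGCAATCAAAT, which matches the top strand at positions 31–52; primer 1 anneals to the top strand there with its 3' end pointing upstream toward position 31.
Primer 2 (AACGTTCCG) matches the top strand directly at positions 129–137; it anneals to the bottom strand with its 3' end pointing downstream toward position 137.
The 3' ends diverge (primer 1 extends toward position 1, primer 2 toward position 143), so the primers never converge on a shared product.

No product — the primers' 3' ends point away from each other.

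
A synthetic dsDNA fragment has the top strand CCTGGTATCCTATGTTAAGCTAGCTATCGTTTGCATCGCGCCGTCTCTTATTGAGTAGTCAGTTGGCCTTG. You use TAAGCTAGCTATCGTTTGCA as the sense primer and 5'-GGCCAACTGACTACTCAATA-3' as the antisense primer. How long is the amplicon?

Forward primer TAAGCTAGCTATCGTTTGCA is found on the top strand at positions 16–35.
Taking the reverse complement of GGCCAACTGACTACTCAATA gives TATTGAGTAGTCAGTTGGCC, found at positions 49–68 on the template; the primer anneals here to the top strand with its 3' end pointing upstream.
The product runs from position 16 to position 68, so its length is 68 − 16 + 1 = 53 bp.

53 bp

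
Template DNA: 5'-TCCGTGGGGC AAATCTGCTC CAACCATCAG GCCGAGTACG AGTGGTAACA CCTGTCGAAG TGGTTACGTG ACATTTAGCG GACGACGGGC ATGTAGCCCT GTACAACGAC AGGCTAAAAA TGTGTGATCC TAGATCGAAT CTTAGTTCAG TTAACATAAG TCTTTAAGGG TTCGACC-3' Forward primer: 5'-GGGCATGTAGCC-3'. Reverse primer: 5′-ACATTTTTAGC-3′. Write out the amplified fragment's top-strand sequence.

5'-GGGCATGTAGCCCTGTACAACGACAGGCTAAAAATGT-3'

The forward primer matches the template at positions 87–98.
The reverse primer's reverse complement is GCTAAAAATGT, which matches the template at positions 113–123.
The product is the template from position 87 through 123 (37 bp).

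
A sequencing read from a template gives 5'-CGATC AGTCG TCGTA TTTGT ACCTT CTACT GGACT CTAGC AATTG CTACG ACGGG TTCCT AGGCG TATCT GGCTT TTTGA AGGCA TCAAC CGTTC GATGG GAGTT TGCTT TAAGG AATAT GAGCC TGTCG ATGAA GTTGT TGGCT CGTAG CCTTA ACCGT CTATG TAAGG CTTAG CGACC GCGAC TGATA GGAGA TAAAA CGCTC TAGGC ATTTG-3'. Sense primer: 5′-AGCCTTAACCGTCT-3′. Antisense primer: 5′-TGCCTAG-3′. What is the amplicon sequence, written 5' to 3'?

Forward primer AGCCTTAACCGTCT is found on the top strand at positions 149–162.
The reverse primer's reverse complement is CTAGGCA, which matches the template at positions 205–211.
The product is the template from position 149 through 211 (63 bp).

5'-AGCCTTAACCGTCTATGTAAGGCTTAGCGACCGCGACTGATAGGAGATAAAACGCTCTAGGCA-3'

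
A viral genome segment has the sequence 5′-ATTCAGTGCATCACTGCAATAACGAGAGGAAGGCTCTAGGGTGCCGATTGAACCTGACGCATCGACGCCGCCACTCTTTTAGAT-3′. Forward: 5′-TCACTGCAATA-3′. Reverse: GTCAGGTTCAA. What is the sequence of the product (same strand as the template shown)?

5'-TCACTGCAATAACGAGAGGAAGGCTCTAGGGTGCCGATTGAACCTGAC-3'

The forward primer matches the template at positions 11–21.
Reverse complement of the reverse primer: TTGAACCTGAC. This occurs on the top strand at positions 48–58.
The product is the template from position 11 through 58 (48 bp).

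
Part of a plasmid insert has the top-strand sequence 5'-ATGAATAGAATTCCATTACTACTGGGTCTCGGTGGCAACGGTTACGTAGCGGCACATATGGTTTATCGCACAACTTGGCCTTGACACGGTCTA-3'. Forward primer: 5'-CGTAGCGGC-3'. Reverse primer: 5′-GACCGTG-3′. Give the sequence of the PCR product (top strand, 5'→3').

5'-CGTAGCGGCACATATGGTTTATCGCACAACTTGGCCTTGACACGGTC-3'

Forward primer CGTAGCGGC is found on the top strand at positions 45–53.
Reverse complement of the reverse primer: CACGGTC. This occurs on the top strand at positions 85–91.
The product is the template from position 45 through 91 (47 bp).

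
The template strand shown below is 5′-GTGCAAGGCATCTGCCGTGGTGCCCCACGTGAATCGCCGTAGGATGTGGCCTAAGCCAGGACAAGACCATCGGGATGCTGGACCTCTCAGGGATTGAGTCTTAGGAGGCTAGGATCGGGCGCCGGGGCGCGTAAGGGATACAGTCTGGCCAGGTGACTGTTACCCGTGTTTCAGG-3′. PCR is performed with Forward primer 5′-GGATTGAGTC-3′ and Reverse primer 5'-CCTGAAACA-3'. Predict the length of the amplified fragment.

Forward primer GGATTGAGTC is found on the top strand at positions 91–100.
The reverse primer's reverse complement is TGTTTCAGG, which matches the template at positions 167–175.
Product length = (reverse-primer end) − (forward-primer start) + 1 = 175 − 91 + 1 = 85 bp.

85 bp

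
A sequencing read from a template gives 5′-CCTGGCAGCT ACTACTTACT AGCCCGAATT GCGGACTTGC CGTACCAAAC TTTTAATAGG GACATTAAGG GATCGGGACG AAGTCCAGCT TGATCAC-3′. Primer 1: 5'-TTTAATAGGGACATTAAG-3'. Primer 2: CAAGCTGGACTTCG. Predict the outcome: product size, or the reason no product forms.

Yes — a 41 bp product.

Primer 1 (TTTAATAGGGACATTAAG) matches the top strand at positions 52–69; it acts as a forward primer.
Primer 2's reverse complement is CGAAGTCCAGCTTG, matching the top strand at positions 79–92; it acts as a reverse primer.
The 3' ends face each other across positions 52–92, giving a 41 bp product.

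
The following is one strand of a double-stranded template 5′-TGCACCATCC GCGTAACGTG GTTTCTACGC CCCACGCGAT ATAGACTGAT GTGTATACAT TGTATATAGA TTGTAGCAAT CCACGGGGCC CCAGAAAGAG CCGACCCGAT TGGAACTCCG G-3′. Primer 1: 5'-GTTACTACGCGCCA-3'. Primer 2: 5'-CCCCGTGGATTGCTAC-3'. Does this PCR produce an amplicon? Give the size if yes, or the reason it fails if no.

No product — primer 1 has no binding site in the template.

Primer 1 (GTTACTACGCGCCA) does not match the top strand, and its reverse complement TGGCGCGTAGTAAC does not match either.
With no annealing site for primer 1, no amplification occurs.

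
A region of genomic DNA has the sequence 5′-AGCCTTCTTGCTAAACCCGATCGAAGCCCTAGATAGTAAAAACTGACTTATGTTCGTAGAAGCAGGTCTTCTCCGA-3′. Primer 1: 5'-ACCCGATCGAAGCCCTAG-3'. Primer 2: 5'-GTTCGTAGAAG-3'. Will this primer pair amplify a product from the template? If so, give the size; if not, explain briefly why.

No product — both primers anneal to the same strand and extend in the same direction.

Primer 1 (ACCCGATCGAAGCCCTAG) matches the top strand at positions 15–32 (3' end points downstream).
Primer 2 (GTTCGTAGAAG) also matches the top strand directly, at positions 52–62 — its reverse complement CTTCTACGAAC is not present.
Both primers anneal to the bottom strand with 3' ends pointing the same way, so neither can prime synthesis back toward the other.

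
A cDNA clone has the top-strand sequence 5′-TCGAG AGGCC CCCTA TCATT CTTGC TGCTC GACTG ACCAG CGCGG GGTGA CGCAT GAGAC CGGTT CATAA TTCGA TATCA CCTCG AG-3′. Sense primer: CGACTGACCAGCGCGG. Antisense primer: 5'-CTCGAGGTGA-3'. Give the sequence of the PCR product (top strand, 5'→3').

5'-CGACTGACCAGCGCGGGGTGACGCATGAGACCGGTTCATAATTCGATATCACCTCGAG-3'

Forward primer CGACTGACCAGCGCGG is found on the top strand at positions 30–45.
The reverse primer's reverse complement is TCACCTCGAG, which matches the template at positions 78–87.
The product is the template from position 30 through 87 (58 bp).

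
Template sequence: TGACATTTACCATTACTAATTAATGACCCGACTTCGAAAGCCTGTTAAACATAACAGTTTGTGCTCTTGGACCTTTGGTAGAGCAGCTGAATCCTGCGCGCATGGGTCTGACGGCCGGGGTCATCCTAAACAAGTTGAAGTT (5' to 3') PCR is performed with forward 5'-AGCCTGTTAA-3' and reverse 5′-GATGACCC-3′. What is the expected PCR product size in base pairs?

87 bp

Scanning the template, AGCCTGTTAA occurs at positions 39–48; this primer anneals to the bottom strand there with its 3' end pointing downstream.
Reverse complement of the reverse primer: GGGTCATC. This occurs on the top strand at positions 118–125.
Amplicon spans positions 39–125: 87 bp.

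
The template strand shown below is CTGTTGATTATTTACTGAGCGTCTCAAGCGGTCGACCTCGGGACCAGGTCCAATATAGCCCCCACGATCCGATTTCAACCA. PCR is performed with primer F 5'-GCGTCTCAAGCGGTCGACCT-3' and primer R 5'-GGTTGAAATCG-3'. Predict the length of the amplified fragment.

62 bp

The forward primer matches the template at positions 19–38.
Taking the reverse complement of GGTTGAAATCG gives CGATTTCAACC, found at positions 70–80 on the template; the primer anneals here to the top strand with its 3' end pointing upstream.
The product runs from position 19 to position 80, so its length is 80 − 19 + 1 = 62 bp.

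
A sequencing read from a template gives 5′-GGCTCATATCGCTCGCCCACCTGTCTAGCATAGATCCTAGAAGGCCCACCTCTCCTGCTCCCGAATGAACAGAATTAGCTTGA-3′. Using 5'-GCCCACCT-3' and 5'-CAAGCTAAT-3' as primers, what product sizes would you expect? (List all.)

The forward primer GCCCACCT matches the top strand at positions 15–22, 44–51.
The reverse primer's reverse complement is ATTAGCTTG, matching at positions 74–82.
Each forward site pairs with the reverse site to give a product ending at position 82: sizes 68, 39 bp.

68 bp, 39 bp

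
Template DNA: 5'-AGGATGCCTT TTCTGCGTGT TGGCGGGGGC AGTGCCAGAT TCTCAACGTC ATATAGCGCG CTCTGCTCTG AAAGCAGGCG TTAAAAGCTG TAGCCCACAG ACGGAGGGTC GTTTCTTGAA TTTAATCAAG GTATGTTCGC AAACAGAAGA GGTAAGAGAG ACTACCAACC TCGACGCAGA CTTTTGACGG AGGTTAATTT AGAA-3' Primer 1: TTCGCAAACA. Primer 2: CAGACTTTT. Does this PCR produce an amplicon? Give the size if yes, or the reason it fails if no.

Primer 1 (TTCGCAAACA) matches the top strand at positions 136–145 (3' end points downstream).
Primer 2 (CAGACTTTT) also matches the top strand directly, at positions 177–185 — its reverse complement AAAAGTCTG is not present.
Both primers anneal to the bottom strand with 3' ends pointing the same way, so neither can prime synthesis back toward the other.

No product — both primers anneal to the same strand and extend in the same direction.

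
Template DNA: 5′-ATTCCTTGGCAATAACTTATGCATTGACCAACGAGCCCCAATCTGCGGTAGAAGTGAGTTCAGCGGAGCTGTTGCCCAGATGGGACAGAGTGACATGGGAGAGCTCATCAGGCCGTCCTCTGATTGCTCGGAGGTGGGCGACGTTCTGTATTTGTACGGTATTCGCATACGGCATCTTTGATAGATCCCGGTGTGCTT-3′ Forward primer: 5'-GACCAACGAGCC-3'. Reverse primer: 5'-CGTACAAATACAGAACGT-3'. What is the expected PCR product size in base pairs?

Forward primer GACCAACGAGCC is found on the top strand at positions 26–37.
The reverse primer's reverse complement is ACGTTCTGTATTTGTACG, which matches the template at positions 141–158.
Product length = (reverse-primer end) − (forward-primer start) + 1 = 158 − 26 + 1 = 133 bp.

133 bp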